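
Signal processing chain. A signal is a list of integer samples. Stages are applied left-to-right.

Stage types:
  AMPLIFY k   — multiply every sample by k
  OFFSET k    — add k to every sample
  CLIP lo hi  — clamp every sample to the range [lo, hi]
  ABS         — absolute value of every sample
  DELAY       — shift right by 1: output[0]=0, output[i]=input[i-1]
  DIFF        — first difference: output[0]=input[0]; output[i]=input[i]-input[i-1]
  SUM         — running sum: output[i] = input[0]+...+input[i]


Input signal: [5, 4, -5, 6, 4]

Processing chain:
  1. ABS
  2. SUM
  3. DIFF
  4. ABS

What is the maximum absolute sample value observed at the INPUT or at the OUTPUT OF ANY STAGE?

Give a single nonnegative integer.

Answer: 24

Derivation:
Input: [5, 4, -5, 6, 4] (max |s|=6)
Stage 1 (ABS): |5|=5, |4|=4, |-5|=5, |6|=6, |4|=4 -> [5, 4, 5, 6, 4] (max |s|=6)
Stage 2 (SUM): sum[0..0]=5, sum[0..1]=9, sum[0..2]=14, sum[0..3]=20, sum[0..4]=24 -> [5, 9, 14, 20, 24] (max |s|=24)
Stage 3 (DIFF): s[0]=5, 9-5=4, 14-9=5, 20-14=6, 24-20=4 -> [5, 4, 5, 6, 4] (max |s|=6)
Stage 4 (ABS): |5|=5, |4|=4, |5|=5, |6|=6, |4|=4 -> [5, 4, 5, 6, 4] (max |s|=6)
Overall max amplitude: 24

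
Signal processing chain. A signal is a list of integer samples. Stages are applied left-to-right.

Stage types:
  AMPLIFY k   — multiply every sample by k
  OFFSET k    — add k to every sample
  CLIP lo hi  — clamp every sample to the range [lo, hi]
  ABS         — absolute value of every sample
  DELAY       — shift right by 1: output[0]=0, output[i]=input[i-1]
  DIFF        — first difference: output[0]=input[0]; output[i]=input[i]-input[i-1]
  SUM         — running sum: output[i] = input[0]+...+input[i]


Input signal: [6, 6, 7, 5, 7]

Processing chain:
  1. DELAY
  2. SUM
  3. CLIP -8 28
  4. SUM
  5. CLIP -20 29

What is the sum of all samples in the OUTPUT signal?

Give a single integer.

Input: [6, 6, 7, 5, 7]
Stage 1 (DELAY): [0, 6, 6, 7, 5] = [0, 6, 6, 7, 5] -> [0, 6, 6, 7, 5]
Stage 2 (SUM): sum[0..0]=0, sum[0..1]=6, sum[0..2]=12, sum[0..3]=19, sum[0..4]=24 -> [0, 6, 12, 19, 24]
Stage 3 (CLIP -8 28): clip(0,-8,28)=0, clip(6,-8,28)=6, clip(12,-8,28)=12, clip(19,-8,28)=19, clip(24,-8,28)=24 -> [0, 6, 12, 19, 24]
Stage 4 (SUM): sum[0..0]=0, sum[0..1]=6, sum[0..2]=18, sum[0..3]=37, sum[0..4]=61 -> [0, 6, 18, 37, 61]
Stage 5 (CLIP -20 29): clip(0,-20,29)=0, clip(6,-20,29)=6, clip(18,-20,29)=18, clip(37,-20,29)=29, clip(61,-20,29)=29 -> [0, 6, 18, 29, 29]
Output sum: 82

Answer: 82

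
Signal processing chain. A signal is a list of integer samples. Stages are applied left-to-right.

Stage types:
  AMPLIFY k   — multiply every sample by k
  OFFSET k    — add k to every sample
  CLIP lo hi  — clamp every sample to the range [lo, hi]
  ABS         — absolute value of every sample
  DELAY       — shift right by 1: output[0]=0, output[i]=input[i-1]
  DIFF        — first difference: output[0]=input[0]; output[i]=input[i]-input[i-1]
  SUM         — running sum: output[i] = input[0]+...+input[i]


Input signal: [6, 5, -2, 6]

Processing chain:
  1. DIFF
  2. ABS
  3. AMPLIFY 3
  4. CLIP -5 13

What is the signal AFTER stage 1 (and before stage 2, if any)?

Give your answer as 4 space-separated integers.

Answer: 6 -1 -7 8

Derivation:
Input: [6, 5, -2, 6]
Stage 1 (DIFF): s[0]=6, 5-6=-1, -2-5=-7, 6--2=8 -> [6, -1, -7, 8]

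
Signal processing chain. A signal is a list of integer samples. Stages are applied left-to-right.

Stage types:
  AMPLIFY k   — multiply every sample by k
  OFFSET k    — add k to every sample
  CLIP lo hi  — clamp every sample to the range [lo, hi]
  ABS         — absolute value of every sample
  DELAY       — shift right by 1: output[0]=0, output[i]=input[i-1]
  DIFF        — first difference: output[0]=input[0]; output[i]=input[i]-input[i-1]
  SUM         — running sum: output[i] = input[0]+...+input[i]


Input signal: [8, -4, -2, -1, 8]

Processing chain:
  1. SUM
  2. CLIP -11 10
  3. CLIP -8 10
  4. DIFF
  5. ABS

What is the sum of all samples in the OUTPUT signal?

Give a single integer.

Answer: 23

Derivation:
Input: [8, -4, -2, -1, 8]
Stage 1 (SUM): sum[0..0]=8, sum[0..1]=4, sum[0..2]=2, sum[0..3]=1, sum[0..4]=9 -> [8, 4, 2, 1, 9]
Stage 2 (CLIP -11 10): clip(8,-11,10)=8, clip(4,-11,10)=4, clip(2,-11,10)=2, clip(1,-11,10)=1, clip(9,-11,10)=9 -> [8, 4, 2, 1, 9]
Stage 3 (CLIP -8 10): clip(8,-8,10)=8, clip(4,-8,10)=4, clip(2,-8,10)=2, clip(1,-8,10)=1, clip(9,-8,10)=9 -> [8, 4, 2, 1, 9]
Stage 4 (DIFF): s[0]=8, 4-8=-4, 2-4=-2, 1-2=-1, 9-1=8 -> [8, -4, -2, -1, 8]
Stage 5 (ABS): |8|=8, |-4|=4, |-2|=2, |-1|=1, |8|=8 -> [8, 4, 2, 1, 8]
Output sum: 23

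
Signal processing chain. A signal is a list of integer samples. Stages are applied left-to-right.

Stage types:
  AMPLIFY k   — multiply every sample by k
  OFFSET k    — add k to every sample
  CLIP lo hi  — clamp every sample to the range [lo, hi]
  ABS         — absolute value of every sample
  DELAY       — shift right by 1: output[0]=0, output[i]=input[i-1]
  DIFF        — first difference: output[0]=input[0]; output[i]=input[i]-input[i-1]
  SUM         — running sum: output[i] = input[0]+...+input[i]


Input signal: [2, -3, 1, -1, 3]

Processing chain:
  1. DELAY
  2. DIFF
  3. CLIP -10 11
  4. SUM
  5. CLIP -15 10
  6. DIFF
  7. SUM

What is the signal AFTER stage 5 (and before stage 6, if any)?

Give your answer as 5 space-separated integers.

Answer: 0 2 -3 1 -1

Derivation:
Input: [2, -3, 1, -1, 3]
Stage 1 (DELAY): [0, 2, -3, 1, -1] = [0, 2, -3, 1, -1] -> [0, 2, -3, 1, -1]
Stage 2 (DIFF): s[0]=0, 2-0=2, -3-2=-5, 1--3=4, -1-1=-2 -> [0, 2, -5, 4, -2]
Stage 3 (CLIP -10 11): clip(0,-10,11)=0, clip(2,-10,11)=2, clip(-5,-10,11)=-5, clip(4,-10,11)=4, clip(-2,-10,11)=-2 -> [0, 2, -5, 4, -2]
Stage 4 (SUM): sum[0..0]=0, sum[0..1]=2, sum[0..2]=-3, sum[0..3]=1, sum[0..4]=-1 -> [0, 2, -3, 1, -1]
Stage 5 (CLIP -15 10): clip(0,-15,10)=0, clip(2,-15,10)=2, clip(-3,-15,10)=-3, clip(1,-15,10)=1, clip(-1,-15,10)=-1 -> [0, 2, -3, 1, -1]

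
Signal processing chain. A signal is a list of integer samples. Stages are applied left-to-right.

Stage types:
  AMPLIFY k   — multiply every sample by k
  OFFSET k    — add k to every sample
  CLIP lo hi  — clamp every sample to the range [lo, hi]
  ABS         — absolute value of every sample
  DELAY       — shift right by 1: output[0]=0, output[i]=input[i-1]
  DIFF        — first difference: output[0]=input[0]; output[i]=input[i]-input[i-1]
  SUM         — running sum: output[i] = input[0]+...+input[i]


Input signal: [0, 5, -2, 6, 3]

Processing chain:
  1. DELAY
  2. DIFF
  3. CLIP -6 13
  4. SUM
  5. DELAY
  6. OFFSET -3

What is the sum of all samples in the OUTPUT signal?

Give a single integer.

Answer: -11

Derivation:
Input: [0, 5, -2, 6, 3]
Stage 1 (DELAY): [0, 0, 5, -2, 6] = [0, 0, 5, -2, 6] -> [0, 0, 5, -2, 6]
Stage 2 (DIFF): s[0]=0, 0-0=0, 5-0=5, -2-5=-7, 6--2=8 -> [0, 0, 5, -7, 8]
Stage 3 (CLIP -6 13): clip(0,-6,13)=0, clip(0,-6,13)=0, clip(5,-6,13)=5, clip(-7,-6,13)=-6, clip(8,-6,13)=8 -> [0, 0, 5, -6, 8]
Stage 4 (SUM): sum[0..0]=0, sum[0..1]=0, sum[0..2]=5, sum[0..3]=-1, sum[0..4]=7 -> [0, 0, 5, -1, 7]
Stage 5 (DELAY): [0, 0, 0, 5, -1] = [0, 0, 0, 5, -1] -> [0, 0, 0, 5, -1]
Stage 6 (OFFSET -3): 0+-3=-3, 0+-3=-3, 0+-3=-3, 5+-3=2, -1+-3=-4 -> [-3, -3, -3, 2, -4]
Output sum: -11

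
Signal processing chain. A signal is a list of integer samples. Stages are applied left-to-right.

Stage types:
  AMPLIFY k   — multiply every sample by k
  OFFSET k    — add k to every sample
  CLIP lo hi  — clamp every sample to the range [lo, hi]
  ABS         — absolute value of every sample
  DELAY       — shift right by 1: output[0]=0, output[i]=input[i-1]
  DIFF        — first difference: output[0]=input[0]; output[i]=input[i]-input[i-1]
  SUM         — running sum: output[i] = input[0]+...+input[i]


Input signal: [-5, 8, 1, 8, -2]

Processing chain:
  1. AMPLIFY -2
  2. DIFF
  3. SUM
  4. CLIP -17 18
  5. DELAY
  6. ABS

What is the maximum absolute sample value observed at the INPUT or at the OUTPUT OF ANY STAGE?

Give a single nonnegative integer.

Input: [-5, 8, 1, 8, -2] (max |s|=8)
Stage 1 (AMPLIFY -2): -5*-2=10, 8*-2=-16, 1*-2=-2, 8*-2=-16, -2*-2=4 -> [10, -16, -2, -16, 4] (max |s|=16)
Stage 2 (DIFF): s[0]=10, -16-10=-26, -2--16=14, -16--2=-14, 4--16=20 -> [10, -26, 14, -14, 20] (max |s|=26)
Stage 3 (SUM): sum[0..0]=10, sum[0..1]=-16, sum[0..2]=-2, sum[0..3]=-16, sum[0..4]=4 -> [10, -16, -2, -16, 4] (max |s|=16)
Stage 4 (CLIP -17 18): clip(10,-17,18)=10, clip(-16,-17,18)=-16, clip(-2,-17,18)=-2, clip(-16,-17,18)=-16, clip(4,-17,18)=4 -> [10, -16, -2, -16, 4] (max |s|=16)
Stage 5 (DELAY): [0, 10, -16, -2, -16] = [0, 10, -16, -2, -16] -> [0, 10, -16, -2, -16] (max |s|=16)
Stage 6 (ABS): |0|=0, |10|=10, |-16|=16, |-2|=2, |-16|=16 -> [0, 10, 16, 2, 16] (max |s|=16)
Overall max amplitude: 26

Answer: 26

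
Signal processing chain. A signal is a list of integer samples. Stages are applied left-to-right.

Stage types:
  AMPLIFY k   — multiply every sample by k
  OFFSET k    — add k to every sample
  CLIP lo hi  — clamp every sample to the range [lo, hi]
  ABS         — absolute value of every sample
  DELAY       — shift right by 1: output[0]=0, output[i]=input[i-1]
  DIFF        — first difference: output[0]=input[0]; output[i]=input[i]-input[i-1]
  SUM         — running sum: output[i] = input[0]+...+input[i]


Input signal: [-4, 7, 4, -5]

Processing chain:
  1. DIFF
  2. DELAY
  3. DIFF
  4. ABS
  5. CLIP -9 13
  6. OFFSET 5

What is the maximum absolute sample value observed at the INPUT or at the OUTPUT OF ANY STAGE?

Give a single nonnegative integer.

Answer: 18

Derivation:
Input: [-4, 7, 4, -5] (max |s|=7)
Stage 1 (DIFF): s[0]=-4, 7--4=11, 4-7=-3, -5-4=-9 -> [-4, 11, -3, -9] (max |s|=11)
Stage 2 (DELAY): [0, -4, 11, -3] = [0, -4, 11, -3] -> [0, -4, 11, -3] (max |s|=11)
Stage 3 (DIFF): s[0]=0, -4-0=-4, 11--4=15, -3-11=-14 -> [0, -4, 15, -14] (max |s|=15)
Stage 4 (ABS): |0|=0, |-4|=4, |15|=15, |-14|=14 -> [0, 4, 15, 14] (max |s|=15)
Stage 5 (CLIP -9 13): clip(0,-9,13)=0, clip(4,-9,13)=4, clip(15,-9,13)=13, clip(14,-9,13)=13 -> [0, 4, 13, 13] (max |s|=13)
Stage 6 (OFFSET 5): 0+5=5, 4+5=9, 13+5=18, 13+5=18 -> [5, 9, 18, 18] (max |s|=18)
Overall max amplitude: 18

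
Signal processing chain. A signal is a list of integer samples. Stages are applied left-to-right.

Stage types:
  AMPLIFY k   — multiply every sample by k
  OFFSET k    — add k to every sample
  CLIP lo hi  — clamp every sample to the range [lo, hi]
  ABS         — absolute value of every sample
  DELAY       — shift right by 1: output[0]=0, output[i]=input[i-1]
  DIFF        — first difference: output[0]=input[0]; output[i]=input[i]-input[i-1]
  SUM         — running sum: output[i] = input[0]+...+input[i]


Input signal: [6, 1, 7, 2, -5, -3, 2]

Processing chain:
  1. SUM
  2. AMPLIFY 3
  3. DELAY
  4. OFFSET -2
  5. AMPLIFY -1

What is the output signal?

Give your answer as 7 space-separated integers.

Answer: 2 -16 -19 -40 -46 -31 -22

Derivation:
Input: [6, 1, 7, 2, -5, -3, 2]
Stage 1 (SUM): sum[0..0]=6, sum[0..1]=7, sum[0..2]=14, sum[0..3]=16, sum[0..4]=11, sum[0..5]=8, sum[0..6]=10 -> [6, 7, 14, 16, 11, 8, 10]
Stage 2 (AMPLIFY 3): 6*3=18, 7*3=21, 14*3=42, 16*3=48, 11*3=33, 8*3=24, 10*3=30 -> [18, 21, 42, 48, 33, 24, 30]
Stage 3 (DELAY): [0, 18, 21, 42, 48, 33, 24] = [0, 18, 21, 42, 48, 33, 24] -> [0, 18, 21, 42, 48, 33, 24]
Stage 4 (OFFSET -2): 0+-2=-2, 18+-2=16, 21+-2=19, 42+-2=40, 48+-2=46, 33+-2=31, 24+-2=22 -> [-2, 16, 19, 40, 46, 31, 22]
Stage 5 (AMPLIFY -1): -2*-1=2, 16*-1=-16, 19*-1=-19, 40*-1=-40, 46*-1=-46, 31*-1=-31, 22*-1=-22 -> [2, -16, -19, -40, -46, -31, -22]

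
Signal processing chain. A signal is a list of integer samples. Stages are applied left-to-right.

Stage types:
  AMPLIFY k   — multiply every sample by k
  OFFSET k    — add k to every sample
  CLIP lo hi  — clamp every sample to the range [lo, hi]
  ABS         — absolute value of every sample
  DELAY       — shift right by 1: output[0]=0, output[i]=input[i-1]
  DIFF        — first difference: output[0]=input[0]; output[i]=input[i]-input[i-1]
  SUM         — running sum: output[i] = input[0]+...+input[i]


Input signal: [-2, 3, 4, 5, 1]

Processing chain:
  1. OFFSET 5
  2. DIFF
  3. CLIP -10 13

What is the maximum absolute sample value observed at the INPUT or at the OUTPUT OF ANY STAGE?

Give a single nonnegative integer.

Input: [-2, 3, 4, 5, 1] (max |s|=5)
Stage 1 (OFFSET 5): -2+5=3, 3+5=8, 4+5=9, 5+5=10, 1+5=6 -> [3, 8, 9, 10, 6] (max |s|=10)
Stage 2 (DIFF): s[0]=3, 8-3=5, 9-8=1, 10-9=1, 6-10=-4 -> [3, 5, 1, 1, -4] (max |s|=5)
Stage 3 (CLIP -10 13): clip(3,-10,13)=3, clip(5,-10,13)=5, clip(1,-10,13)=1, clip(1,-10,13)=1, clip(-4,-10,13)=-4 -> [3, 5, 1, 1, -4] (max |s|=5)
Overall max amplitude: 10

Answer: 10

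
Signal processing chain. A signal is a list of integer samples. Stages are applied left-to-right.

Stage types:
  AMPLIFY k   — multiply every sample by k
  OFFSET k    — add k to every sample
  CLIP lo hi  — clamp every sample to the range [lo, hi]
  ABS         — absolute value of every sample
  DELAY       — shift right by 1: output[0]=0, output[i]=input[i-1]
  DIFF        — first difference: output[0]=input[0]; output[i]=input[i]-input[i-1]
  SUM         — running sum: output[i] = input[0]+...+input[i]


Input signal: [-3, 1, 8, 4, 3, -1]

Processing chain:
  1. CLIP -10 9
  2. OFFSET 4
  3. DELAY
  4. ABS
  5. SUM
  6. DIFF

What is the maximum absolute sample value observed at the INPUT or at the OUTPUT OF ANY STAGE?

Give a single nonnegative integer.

Input: [-3, 1, 8, 4, 3, -1] (max |s|=8)
Stage 1 (CLIP -10 9): clip(-3,-10,9)=-3, clip(1,-10,9)=1, clip(8,-10,9)=8, clip(4,-10,9)=4, clip(3,-10,9)=3, clip(-1,-10,9)=-1 -> [-3, 1, 8, 4, 3, -1] (max |s|=8)
Stage 2 (OFFSET 4): -3+4=1, 1+4=5, 8+4=12, 4+4=8, 3+4=7, -1+4=3 -> [1, 5, 12, 8, 7, 3] (max |s|=12)
Stage 3 (DELAY): [0, 1, 5, 12, 8, 7] = [0, 1, 5, 12, 8, 7] -> [0, 1, 5, 12, 8, 7] (max |s|=12)
Stage 4 (ABS): |0|=0, |1|=1, |5|=5, |12|=12, |8|=8, |7|=7 -> [0, 1, 5, 12, 8, 7] (max |s|=12)
Stage 5 (SUM): sum[0..0]=0, sum[0..1]=1, sum[0..2]=6, sum[0..3]=18, sum[0..4]=26, sum[0..5]=33 -> [0, 1, 6, 18, 26, 33] (max |s|=33)
Stage 6 (DIFF): s[0]=0, 1-0=1, 6-1=5, 18-6=12, 26-18=8, 33-26=7 -> [0, 1, 5, 12, 8, 7] (max |s|=12)
Overall max amplitude: 33

Answer: 33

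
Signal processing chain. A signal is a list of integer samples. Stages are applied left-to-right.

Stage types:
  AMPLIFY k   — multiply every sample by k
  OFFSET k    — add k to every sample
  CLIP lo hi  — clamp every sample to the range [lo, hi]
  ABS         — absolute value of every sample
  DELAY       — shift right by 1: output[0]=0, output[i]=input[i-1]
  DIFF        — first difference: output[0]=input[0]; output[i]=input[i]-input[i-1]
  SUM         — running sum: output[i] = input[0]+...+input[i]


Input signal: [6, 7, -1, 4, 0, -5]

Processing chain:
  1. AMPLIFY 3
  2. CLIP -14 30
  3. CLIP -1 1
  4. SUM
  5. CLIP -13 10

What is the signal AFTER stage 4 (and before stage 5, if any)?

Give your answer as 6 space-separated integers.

Answer: 1 2 1 2 2 1

Derivation:
Input: [6, 7, -1, 4, 0, -5]
Stage 1 (AMPLIFY 3): 6*3=18, 7*3=21, -1*3=-3, 4*3=12, 0*3=0, -5*3=-15 -> [18, 21, -3, 12, 0, -15]
Stage 2 (CLIP -14 30): clip(18,-14,30)=18, clip(21,-14,30)=21, clip(-3,-14,30)=-3, clip(12,-14,30)=12, clip(0,-14,30)=0, clip(-15,-14,30)=-14 -> [18, 21, -3, 12, 0, -14]
Stage 3 (CLIP -1 1): clip(18,-1,1)=1, clip(21,-1,1)=1, clip(-3,-1,1)=-1, clip(12,-1,1)=1, clip(0,-1,1)=0, clip(-14,-1,1)=-1 -> [1, 1, -1, 1, 0, -1]
Stage 4 (SUM): sum[0..0]=1, sum[0..1]=2, sum[0..2]=1, sum[0..3]=2, sum[0..4]=2, sum[0..5]=1 -> [1, 2, 1, 2, 2, 1]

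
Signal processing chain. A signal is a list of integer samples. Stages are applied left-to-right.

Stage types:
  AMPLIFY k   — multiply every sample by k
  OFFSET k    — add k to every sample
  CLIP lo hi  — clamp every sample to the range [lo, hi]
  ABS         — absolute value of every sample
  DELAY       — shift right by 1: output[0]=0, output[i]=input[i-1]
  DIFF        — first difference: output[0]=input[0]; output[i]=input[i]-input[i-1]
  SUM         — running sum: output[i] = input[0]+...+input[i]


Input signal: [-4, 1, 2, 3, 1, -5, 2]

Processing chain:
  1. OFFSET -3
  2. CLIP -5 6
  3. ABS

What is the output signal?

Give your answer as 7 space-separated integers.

Input: [-4, 1, 2, 3, 1, -5, 2]
Stage 1 (OFFSET -3): -4+-3=-7, 1+-3=-2, 2+-3=-1, 3+-3=0, 1+-3=-2, -5+-3=-8, 2+-3=-1 -> [-7, -2, -1, 0, -2, -8, -1]
Stage 2 (CLIP -5 6): clip(-7,-5,6)=-5, clip(-2,-5,6)=-2, clip(-1,-5,6)=-1, clip(0,-5,6)=0, clip(-2,-5,6)=-2, clip(-8,-5,6)=-5, clip(-1,-5,6)=-1 -> [-5, -2, -1, 0, -2, -5, -1]
Stage 3 (ABS): |-5|=5, |-2|=2, |-1|=1, |0|=0, |-2|=2, |-5|=5, |-1|=1 -> [5, 2, 1, 0, 2, 5, 1]

Answer: 5 2 1 0 2 5 1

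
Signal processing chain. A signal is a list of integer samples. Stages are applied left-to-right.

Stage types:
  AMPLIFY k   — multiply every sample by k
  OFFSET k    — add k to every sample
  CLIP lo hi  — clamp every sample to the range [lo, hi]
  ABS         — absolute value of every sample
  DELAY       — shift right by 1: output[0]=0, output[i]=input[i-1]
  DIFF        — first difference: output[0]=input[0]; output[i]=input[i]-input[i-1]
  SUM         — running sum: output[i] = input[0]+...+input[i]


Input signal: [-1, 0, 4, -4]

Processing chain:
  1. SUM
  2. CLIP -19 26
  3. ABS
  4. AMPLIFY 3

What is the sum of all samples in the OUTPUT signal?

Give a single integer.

Input: [-1, 0, 4, -4]
Stage 1 (SUM): sum[0..0]=-1, sum[0..1]=-1, sum[0..2]=3, sum[0..3]=-1 -> [-1, -1, 3, -1]
Stage 2 (CLIP -19 26): clip(-1,-19,26)=-1, clip(-1,-19,26)=-1, clip(3,-19,26)=3, clip(-1,-19,26)=-1 -> [-1, -1, 3, -1]
Stage 3 (ABS): |-1|=1, |-1|=1, |3|=3, |-1|=1 -> [1, 1, 3, 1]
Stage 4 (AMPLIFY 3): 1*3=3, 1*3=3, 3*3=9, 1*3=3 -> [3, 3, 9, 3]
Output sum: 18

Answer: 18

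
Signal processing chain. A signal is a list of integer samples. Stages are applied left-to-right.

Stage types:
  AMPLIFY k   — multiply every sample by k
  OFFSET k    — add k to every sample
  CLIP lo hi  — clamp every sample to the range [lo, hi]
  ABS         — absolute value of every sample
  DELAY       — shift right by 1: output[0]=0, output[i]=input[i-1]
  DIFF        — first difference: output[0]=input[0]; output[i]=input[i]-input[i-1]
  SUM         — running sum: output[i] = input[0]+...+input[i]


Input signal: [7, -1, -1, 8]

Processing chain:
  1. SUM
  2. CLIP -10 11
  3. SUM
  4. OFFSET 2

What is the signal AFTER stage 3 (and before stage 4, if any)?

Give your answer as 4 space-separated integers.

Answer: 7 13 18 29

Derivation:
Input: [7, -1, -1, 8]
Stage 1 (SUM): sum[0..0]=7, sum[0..1]=6, sum[0..2]=5, sum[0..3]=13 -> [7, 6, 5, 13]
Stage 2 (CLIP -10 11): clip(7,-10,11)=7, clip(6,-10,11)=6, clip(5,-10,11)=5, clip(13,-10,11)=11 -> [7, 6, 5, 11]
Stage 3 (SUM): sum[0..0]=7, sum[0..1]=13, sum[0..2]=18, sum[0..3]=29 -> [7, 13, 18, 29]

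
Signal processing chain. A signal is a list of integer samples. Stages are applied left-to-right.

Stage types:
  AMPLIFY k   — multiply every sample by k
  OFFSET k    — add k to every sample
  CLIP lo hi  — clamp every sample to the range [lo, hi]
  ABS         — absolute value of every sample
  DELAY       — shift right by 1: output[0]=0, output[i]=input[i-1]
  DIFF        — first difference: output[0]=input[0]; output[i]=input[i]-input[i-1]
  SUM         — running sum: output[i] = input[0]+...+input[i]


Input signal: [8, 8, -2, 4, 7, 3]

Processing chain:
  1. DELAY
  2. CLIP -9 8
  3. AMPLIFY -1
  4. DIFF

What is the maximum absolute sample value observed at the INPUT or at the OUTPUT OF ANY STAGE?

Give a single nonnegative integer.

Input: [8, 8, -2, 4, 7, 3] (max |s|=8)
Stage 1 (DELAY): [0, 8, 8, -2, 4, 7] = [0, 8, 8, -2, 4, 7] -> [0, 8, 8, -2, 4, 7] (max |s|=8)
Stage 2 (CLIP -9 8): clip(0,-9,8)=0, clip(8,-9,8)=8, clip(8,-9,8)=8, clip(-2,-9,8)=-2, clip(4,-9,8)=4, clip(7,-9,8)=7 -> [0, 8, 8, -2, 4, 7] (max |s|=8)
Stage 3 (AMPLIFY -1): 0*-1=0, 8*-1=-8, 8*-1=-8, -2*-1=2, 4*-1=-4, 7*-1=-7 -> [0, -8, -8, 2, -4, -7] (max |s|=8)
Stage 4 (DIFF): s[0]=0, -8-0=-8, -8--8=0, 2--8=10, -4-2=-6, -7--4=-3 -> [0, -8, 0, 10, -6, -3] (max |s|=10)
Overall max amplitude: 10

Answer: 10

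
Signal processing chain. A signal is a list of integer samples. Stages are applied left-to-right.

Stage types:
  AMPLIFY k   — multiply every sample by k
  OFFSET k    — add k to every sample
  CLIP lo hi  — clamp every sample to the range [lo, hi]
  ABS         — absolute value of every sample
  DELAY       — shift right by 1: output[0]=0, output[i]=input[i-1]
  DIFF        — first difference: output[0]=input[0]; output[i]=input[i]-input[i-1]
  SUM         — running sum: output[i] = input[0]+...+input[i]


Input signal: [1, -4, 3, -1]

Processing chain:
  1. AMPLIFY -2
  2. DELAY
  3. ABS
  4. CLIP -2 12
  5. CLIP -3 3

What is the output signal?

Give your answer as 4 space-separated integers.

Input: [1, -4, 3, -1]
Stage 1 (AMPLIFY -2): 1*-2=-2, -4*-2=8, 3*-2=-6, -1*-2=2 -> [-2, 8, -6, 2]
Stage 2 (DELAY): [0, -2, 8, -6] = [0, -2, 8, -6] -> [0, -2, 8, -6]
Stage 3 (ABS): |0|=0, |-2|=2, |8|=8, |-6|=6 -> [0, 2, 8, 6]
Stage 4 (CLIP -2 12): clip(0,-2,12)=0, clip(2,-2,12)=2, clip(8,-2,12)=8, clip(6,-2,12)=6 -> [0, 2, 8, 6]
Stage 5 (CLIP -3 3): clip(0,-3,3)=0, clip(2,-3,3)=2, clip(8,-3,3)=3, clip(6,-3,3)=3 -> [0, 2, 3, 3]

Answer: 0 2 3 3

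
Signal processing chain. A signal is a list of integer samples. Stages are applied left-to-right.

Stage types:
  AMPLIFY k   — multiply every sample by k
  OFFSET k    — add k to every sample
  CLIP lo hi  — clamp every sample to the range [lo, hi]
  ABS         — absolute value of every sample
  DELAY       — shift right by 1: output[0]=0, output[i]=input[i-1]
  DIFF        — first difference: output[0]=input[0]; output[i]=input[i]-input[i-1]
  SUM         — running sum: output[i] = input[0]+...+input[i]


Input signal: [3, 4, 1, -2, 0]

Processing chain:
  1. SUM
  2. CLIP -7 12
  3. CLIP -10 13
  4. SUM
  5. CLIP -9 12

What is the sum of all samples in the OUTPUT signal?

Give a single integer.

Answer: 49

Derivation:
Input: [3, 4, 1, -2, 0]
Stage 1 (SUM): sum[0..0]=3, sum[0..1]=7, sum[0..2]=8, sum[0..3]=6, sum[0..4]=6 -> [3, 7, 8, 6, 6]
Stage 2 (CLIP -7 12): clip(3,-7,12)=3, clip(7,-7,12)=7, clip(8,-7,12)=8, clip(6,-7,12)=6, clip(6,-7,12)=6 -> [3, 7, 8, 6, 6]
Stage 3 (CLIP -10 13): clip(3,-10,13)=3, clip(7,-10,13)=7, clip(8,-10,13)=8, clip(6,-10,13)=6, clip(6,-10,13)=6 -> [3, 7, 8, 6, 6]
Stage 4 (SUM): sum[0..0]=3, sum[0..1]=10, sum[0..2]=18, sum[0..3]=24, sum[0..4]=30 -> [3, 10, 18, 24, 30]
Stage 5 (CLIP -9 12): clip(3,-9,12)=3, clip(10,-9,12)=10, clip(18,-9,12)=12, clip(24,-9,12)=12, clip(30,-9,12)=12 -> [3, 10, 12, 12, 12]
Output sum: 49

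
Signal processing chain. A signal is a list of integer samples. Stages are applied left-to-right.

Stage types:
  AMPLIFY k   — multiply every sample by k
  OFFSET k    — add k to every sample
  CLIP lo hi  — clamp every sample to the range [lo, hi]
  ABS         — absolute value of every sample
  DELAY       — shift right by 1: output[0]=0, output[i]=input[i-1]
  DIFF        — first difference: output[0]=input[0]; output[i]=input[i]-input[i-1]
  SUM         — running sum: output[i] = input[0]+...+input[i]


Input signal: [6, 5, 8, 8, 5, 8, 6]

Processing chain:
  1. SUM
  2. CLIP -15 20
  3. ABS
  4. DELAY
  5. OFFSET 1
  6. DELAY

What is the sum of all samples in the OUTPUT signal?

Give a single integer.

Answer: 82

Derivation:
Input: [6, 5, 8, 8, 5, 8, 6]
Stage 1 (SUM): sum[0..0]=6, sum[0..1]=11, sum[0..2]=19, sum[0..3]=27, sum[0..4]=32, sum[0..5]=40, sum[0..6]=46 -> [6, 11, 19, 27, 32, 40, 46]
Stage 2 (CLIP -15 20): clip(6,-15,20)=6, clip(11,-15,20)=11, clip(19,-15,20)=19, clip(27,-15,20)=20, clip(32,-15,20)=20, clip(40,-15,20)=20, clip(46,-15,20)=20 -> [6, 11, 19, 20, 20, 20, 20]
Stage 3 (ABS): |6|=6, |11|=11, |19|=19, |20|=20, |20|=20, |20|=20, |20|=20 -> [6, 11, 19, 20, 20, 20, 20]
Stage 4 (DELAY): [0, 6, 11, 19, 20, 20, 20] = [0, 6, 11, 19, 20, 20, 20] -> [0, 6, 11, 19, 20, 20, 20]
Stage 5 (OFFSET 1): 0+1=1, 6+1=7, 11+1=12, 19+1=20, 20+1=21, 20+1=21, 20+1=21 -> [1, 7, 12, 20, 21, 21, 21]
Stage 6 (DELAY): [0, 1, 7, 12, 20, 21, 21] = [0, 1, 7, 12, 20, 21, 21] -> [0, 1, 7, 12, 20, 21, 21]
Output sum: 82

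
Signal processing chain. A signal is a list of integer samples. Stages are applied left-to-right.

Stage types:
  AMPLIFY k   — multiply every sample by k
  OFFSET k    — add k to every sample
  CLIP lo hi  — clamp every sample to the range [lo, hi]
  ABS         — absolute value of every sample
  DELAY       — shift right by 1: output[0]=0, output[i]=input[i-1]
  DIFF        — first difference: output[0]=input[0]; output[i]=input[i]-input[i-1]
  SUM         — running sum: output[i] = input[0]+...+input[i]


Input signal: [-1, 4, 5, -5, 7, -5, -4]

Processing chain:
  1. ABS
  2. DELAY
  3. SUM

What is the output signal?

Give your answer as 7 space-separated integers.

Input: [-1, 4, 5, -5, 7, -5, -4]
Stage 1 (ABS): |-1|=1, |4|=4, |5|=5, |-5|=5, |7|=7, |-5|=5, |-4|=4 -> [1, 4, 5, 5, 7, 5, 4]
Stage 2 (DELAY): [0, 1, 4, 5, 5, 7, 5] = [0, 1, 4, 5, 5, 7, 5] -> [0, 1, 4, 5, 5, 7, 5]
Stage 3 (SUM): sum[0..0]=0, sum[0..1]=1, sum[0..2]=5, sum[0..3]=10, sum[0..4]=15, sum[0..5]=22, sum[0..6]=27 -> [0, 1, 5, 10, 15, 22, 27]

Answer: 0 1 5 10 15 22 27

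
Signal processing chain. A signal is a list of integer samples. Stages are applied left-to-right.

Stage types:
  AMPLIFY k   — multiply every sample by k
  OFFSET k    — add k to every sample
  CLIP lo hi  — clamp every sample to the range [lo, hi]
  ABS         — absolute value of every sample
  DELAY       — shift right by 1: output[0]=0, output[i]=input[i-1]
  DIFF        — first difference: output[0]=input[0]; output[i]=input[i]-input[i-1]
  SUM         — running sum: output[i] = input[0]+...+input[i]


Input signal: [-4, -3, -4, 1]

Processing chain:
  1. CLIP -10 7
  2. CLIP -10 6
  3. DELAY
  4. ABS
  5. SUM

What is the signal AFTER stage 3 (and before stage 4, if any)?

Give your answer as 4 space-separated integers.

Answer: 0 -4 -3 -4

Derivation:
Input: [-4, -3, -4, 1]
Stage 1 (CLIP -10 7): clip(-4,-10,7)=-4, clip(-3,-10,7)=-3, clip(-4,-10,7)=-4, clip(1,-10,7)=1 -> [-4, -3, -4, 1]
Stage 2 (CLIP -10 6): clip(-4,-10,6)=-4, clip(-3,-10,6)=-3, clip(-4,-10,6)=-4, clip(1,-10,6)=1 -> [-4, -3, -4, 1]
Stage 3 (DELAY): [0, -4, -3, -4] = [0, -4, -3, -4] -> [0, -4, -3, -4]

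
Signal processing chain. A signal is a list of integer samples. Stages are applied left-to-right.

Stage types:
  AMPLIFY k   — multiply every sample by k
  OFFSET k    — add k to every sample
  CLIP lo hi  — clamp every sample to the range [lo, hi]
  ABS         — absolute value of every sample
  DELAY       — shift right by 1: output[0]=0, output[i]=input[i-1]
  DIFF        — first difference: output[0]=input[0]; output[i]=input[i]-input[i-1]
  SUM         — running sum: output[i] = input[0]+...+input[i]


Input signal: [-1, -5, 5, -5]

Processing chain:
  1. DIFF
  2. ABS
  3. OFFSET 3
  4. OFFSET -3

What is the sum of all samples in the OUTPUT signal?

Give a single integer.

Answer: 25

Derivation:
Input: [-1, -5, 5, -5]
Stage 1 (DIFF): s[0]=-1, -5--1=-4, 5--5=10, -5-5=-10 -> [-1, -4, 10, -10]
Stage 2 (ABS): |-1|=1, |-4|=4, |10|=10, |-10|=10 -> [1, 4, 10, 10]
Stage 3 (OFFSET 3): 1+3=4, 4+3=7, 10+3=13, 10+3=13 -> [4, 7, 13, 13]
Stage 4 (OFFSET -3): 4+-3=1, 7+-3=4, 13+-3=10, 13+-3=10 -> [1, 4, 10, 10]
Output sum: 25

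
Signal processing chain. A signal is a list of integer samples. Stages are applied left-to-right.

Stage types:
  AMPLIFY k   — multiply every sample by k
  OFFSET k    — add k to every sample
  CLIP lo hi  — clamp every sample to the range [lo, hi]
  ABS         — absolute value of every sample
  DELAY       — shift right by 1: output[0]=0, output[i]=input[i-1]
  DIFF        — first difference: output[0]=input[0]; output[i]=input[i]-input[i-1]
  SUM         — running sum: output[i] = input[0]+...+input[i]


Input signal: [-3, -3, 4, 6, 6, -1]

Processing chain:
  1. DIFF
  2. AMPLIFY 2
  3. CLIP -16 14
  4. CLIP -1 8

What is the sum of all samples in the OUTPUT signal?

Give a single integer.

Answer: 10

Derivation:
Input: [-3, -3, 4, 6, 6, -1]
Stage 1 (DIFF): s[0]=-3, -3--3=0, 4--3=7, 6-4=2, 6-6=0, -1-6=-7 -> [-3, 0, 7, 2, 0, -7]
Stage 2 (AMPLIFY 2): -3*2=-6, 0*2=0, 7*2=14, 2*2=4, 0*2=0, -7*2=-14 -> [-6, 0, 14, 4, 0, -14]
Stage 3 (CLIP -16 14): clip(-6,-16,14)=-6, clip(0,-16,14)=0, clip(14,-16,14)=14, clip(4,-16,14)=4, clip(0,-16,14)=0, clip(-14,-16,14)=-14 -> [-6, 0, 14, 4, 0, -14]
Stage 4 (CLIP -1 8): clip(-6,-1,8)=-1, clip(0,-1,8)=0, clip(14,-1,8)=8, clip(4,-1,8)=4, clip(0,-1,8)=0, clip(-14,-1,8)=-1 -> [-1, 0, 8, 4, 0, -1]
Output sum: 10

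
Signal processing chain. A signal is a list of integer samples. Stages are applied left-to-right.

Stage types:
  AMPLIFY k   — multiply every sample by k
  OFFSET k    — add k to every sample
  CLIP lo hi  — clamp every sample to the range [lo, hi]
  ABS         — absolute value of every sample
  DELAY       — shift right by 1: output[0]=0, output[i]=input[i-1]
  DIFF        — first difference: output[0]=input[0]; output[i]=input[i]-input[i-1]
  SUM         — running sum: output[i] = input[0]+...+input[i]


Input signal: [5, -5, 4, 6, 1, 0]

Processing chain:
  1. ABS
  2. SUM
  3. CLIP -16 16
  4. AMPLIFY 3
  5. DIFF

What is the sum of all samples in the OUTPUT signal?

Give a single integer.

Answer: 48

Derivation:
Input: [5, -5, 4, 6, 1, 0]
Stage 1 (ABS): |5|=5, |-5|=5, |4|=4, |6|=6, |1|=1, |0|=0 -> [5, 5, 4, 6, 1, 0]
Stage 2 (SUM): sum[0..0]=5, sum[0..1]=10, sum[0..2]=14, sum[0..3]=20, sum[0..4]=21, sum[0..5]=21 -> [5, 10, 14, 20, 21, 21]
Stage 3 (CLIP -16 16): clip(5,-16,16)=5, clip(10,-16,16)=10, clip(14,-16,16)=14, clip(20,-16,16)=16, clip(21,-16,16)=16, clip(21,-16,16)=16 -> [5, 10, 14, 16, 16, 16]
Stage 4 (AMPLIFY 3): 5*3=15, 10*3=30, 14*3=42, 16*3=48, 16*3=48, 16*3=48 -> [15, 30, 42, 48, 48, 48]
Stage 5 (DIFF): s[0]=15, 30-15=15, 42-30=12, 48-42=6, 48-48=0, 48-48=0 -> [15, 15, 12, 6, 0, 0]
Output sum: 48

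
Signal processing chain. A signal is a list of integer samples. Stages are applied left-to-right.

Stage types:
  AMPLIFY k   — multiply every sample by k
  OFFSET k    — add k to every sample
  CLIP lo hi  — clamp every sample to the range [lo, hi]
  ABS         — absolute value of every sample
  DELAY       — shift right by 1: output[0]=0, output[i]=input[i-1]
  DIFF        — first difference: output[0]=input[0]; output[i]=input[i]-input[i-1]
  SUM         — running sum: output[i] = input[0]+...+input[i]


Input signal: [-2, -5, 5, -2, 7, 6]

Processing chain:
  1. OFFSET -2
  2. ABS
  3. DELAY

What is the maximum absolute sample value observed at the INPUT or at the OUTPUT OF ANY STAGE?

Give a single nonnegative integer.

Input: [-2, -5, 5, -2, 7, 6] (max |s|=7)
Stage 1 (OFFSET -2): -2+-2=-4, -5+-2=-7, 5+-2=3, -2+-2=-4, 7+-2=5, 6+-2=4 -> [-4, -7, 3, -4, 5, 4] (max |s|=7)
Stage 2 (ABS): |-4|=4, |-7|=7, |3|=3, |-4|=4, |5|=5, |4|=4 -> [4, 7, 3, 4, 5, 4] (max |s|=7)
Stage 3 (DELAY): [0, 4, 7, 3, 4, 5] = [0, 4, 7, 3, 4, 5] -> [0, 4, 7, 3, 4, 5] (max |s|=7)
Overall max amplitude: 7

Answer: 7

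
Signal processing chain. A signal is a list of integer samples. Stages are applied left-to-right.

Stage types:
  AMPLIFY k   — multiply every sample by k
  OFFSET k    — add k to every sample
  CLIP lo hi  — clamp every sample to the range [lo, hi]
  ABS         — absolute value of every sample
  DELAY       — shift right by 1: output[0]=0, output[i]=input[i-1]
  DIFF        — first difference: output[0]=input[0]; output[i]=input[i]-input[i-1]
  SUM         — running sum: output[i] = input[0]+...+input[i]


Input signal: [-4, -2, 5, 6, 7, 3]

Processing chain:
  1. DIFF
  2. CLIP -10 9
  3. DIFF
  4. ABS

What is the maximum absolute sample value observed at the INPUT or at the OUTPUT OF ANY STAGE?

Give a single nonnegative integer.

Input: [-4, -2, 5, 6, 7, 3] (max |s|=7)
Stage 1 (DIFF): s[0]=-4, -2--4=2, 5--2=7, 6-5=1, 7-6=1, 3-7=-4 -> [-4, 2, 7, 1, 1, -4] (max |s|=7)
Stage 2 (CLIP -10 9): clip(-4,-10,9)=-4, clip(2,-10,9)=2, clip(7,-10,9)=7, clip(1,-10,9)=1, clip(1,-10,9)=1, clip(-4,-10,9)=-4 -> [-4, 2, 7, 1, 1, -4] (max |s|=7)
Stage 3 (DIFF): s[0]=-4, 2--4=6, 7-2=5, 1-7=-6, 1-1=0, -4-1=-5 -> [-4, 6, 5, -6, 0, -5] (max |s|=6)
Stage 4 (ABS): |-4|=4, |6|=6, |5|=5, |-6|=6, |0|=0, |-5|=5 -> [4, 6, 5, 6, 0, 5] (max |s|=6)
Overall max amplitude: 7

Answer: 7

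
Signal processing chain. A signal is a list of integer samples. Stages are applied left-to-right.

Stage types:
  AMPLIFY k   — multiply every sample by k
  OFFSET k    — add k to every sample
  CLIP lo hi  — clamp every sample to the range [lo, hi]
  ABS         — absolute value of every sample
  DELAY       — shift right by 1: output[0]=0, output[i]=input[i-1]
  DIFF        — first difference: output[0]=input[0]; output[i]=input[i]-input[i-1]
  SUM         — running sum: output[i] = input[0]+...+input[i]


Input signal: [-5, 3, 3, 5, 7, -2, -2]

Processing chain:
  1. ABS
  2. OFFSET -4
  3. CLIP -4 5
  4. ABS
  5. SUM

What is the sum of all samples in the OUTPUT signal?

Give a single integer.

Answer: 37

Derivation:
Input: [-5, 3, 3, 5, 7, -2, -2]
Stage 1 (ABS): |-5|=5, |3|=3, |3|=3, |5|=5, |7|=7, |-2|=2, |-2|=2 -> [5, 3, 3, 5, 7, 2, 2]
Stage 2 (OFFSET -4): 5+-4=1, 3+-4=-1, 3+-4=-1, 5+-4=1, 7+-4=3, 2+-4=-2, 2+-4=-2 -> [1, -1, -1, 1, 3, -2, -2]
Stage 3 (CLIP -4 5): clip(1,-4,5)=1, clip(-1,-4,5)=-1, clip(-1,-4,5)=-1, clip(1,-4,5)=1, clip(3,-4,5)=3, clip(-2,-4,5)=-2, clip(-2,-4,5)=-2 -> [1, -1, -1, 1, 3, -2, -2]
Stage 4 (ABS): |1|=1, |-1|=1, |-1|=1, |1|=1, |3|=3, |-2|=2, |-2|=2 -> [1, 1, 1, 1, 3, 2, 2]
Stage 5 (SUM): sum[0..0]=1, sum[0..1]=2, sum[0..2]=3, sum[0..3]=4, sum[0..4]=7, sum[0..5]=9, sum[0..6]=11 -> [1, 2, 3, 4, 7, 9, 11]
Output sum: 37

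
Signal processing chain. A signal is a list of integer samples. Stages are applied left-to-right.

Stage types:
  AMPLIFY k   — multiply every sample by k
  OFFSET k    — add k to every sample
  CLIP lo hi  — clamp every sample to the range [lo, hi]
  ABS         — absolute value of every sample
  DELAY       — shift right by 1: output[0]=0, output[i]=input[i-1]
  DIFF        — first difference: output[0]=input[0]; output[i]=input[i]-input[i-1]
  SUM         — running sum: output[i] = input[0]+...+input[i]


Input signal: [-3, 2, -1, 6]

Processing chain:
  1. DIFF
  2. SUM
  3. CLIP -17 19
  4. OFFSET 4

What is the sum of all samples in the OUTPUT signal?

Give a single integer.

Answer: 20

Derivation:
Input: [-3, 2, -1, 6]
Stage 1 (DIFF): s[0]=-3, 2--3=5, -1-2=-3, 6--1=7 -> [-3, 5, -3, 7]
Stage 2 (SUM): sum[0..0]=-3, sum[0..1]=2, sum[0..2]=-1, sum[0..3]=6 -> [-3, 2, -1, 6]
Stage 3 (CLIP -17 19): clip(-3,-17,19)=-3, clip(2,-17,19)=2, clip(-1,-17,19)=-1, clip(6,-17,19)=6 -> [-3, 2, -1, 6]
Stage 4 (OFFSET 4): -3+4=1, 2+4=6, -1+4=3, 6+4=10 -> [1, 6, 3, 10]
Output sum: 20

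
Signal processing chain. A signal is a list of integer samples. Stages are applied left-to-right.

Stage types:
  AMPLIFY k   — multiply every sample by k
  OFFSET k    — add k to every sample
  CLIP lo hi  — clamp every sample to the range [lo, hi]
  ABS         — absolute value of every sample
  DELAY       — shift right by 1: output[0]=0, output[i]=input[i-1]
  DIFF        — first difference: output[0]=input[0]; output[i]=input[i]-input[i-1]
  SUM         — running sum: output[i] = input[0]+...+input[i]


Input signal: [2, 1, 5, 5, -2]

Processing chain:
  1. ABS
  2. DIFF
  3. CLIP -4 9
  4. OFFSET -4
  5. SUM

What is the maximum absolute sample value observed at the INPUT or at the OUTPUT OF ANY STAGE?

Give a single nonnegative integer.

Answer: 18

Derivation:
Input: [2, 1, 5, 5, -2] (max |s|=5)
Stage 1 (ABS): |2|=2, |1|=1, |5|=5, |5|=5, |-2|=2 -> [2, 1, 5, 5, 2] (max |s|=5)
Stage 2 (DIFF): s[0]=2, 1-2=-1, 5-1=4, 5-5=0, 2-5=-3 -> [2, -1, 4, 0, -3] (max |s|=4)
Stage 3 (CLIP -4 9): clip(2,-4,9)=2, clip(-1,-4,9)=-1, clip(4,-4,9)=4, clip(0,-4,9)=0, clip(-3,-4,9)=-3 -> [2, -1, 4, 0, -3] (max |s|=4)
Stage 4 (OFFSET -4): 2+-4=-2, -1+-4=-5, 4+-4=0, 0+-4=-4, -3+-4=-7 -> [-2, -5, 0, -4, -7] (max |s|=7)
Stage 5 (SUM): sum[0..0]=-2, sum[0..1]=-7, sum[0..2]=-7, sum[0..3]=-11, sum[0..4]=-18 -> [-2, -7, -7, -11, -18] (max |s|=18)
Overall max amplitude: 18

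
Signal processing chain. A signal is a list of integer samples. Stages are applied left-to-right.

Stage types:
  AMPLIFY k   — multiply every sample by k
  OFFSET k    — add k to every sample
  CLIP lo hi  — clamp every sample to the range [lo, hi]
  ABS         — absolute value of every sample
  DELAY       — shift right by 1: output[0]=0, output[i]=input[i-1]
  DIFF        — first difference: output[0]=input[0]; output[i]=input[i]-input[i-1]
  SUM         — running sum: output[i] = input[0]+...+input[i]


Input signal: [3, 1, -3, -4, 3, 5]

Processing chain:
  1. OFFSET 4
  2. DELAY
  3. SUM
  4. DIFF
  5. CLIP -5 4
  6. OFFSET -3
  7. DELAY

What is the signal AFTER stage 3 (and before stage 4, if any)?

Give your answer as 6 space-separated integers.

Answer: 0 7 12 13 13 20

Derivation:
Input: [3, 1, -3, -4, 3, 5]
Stage 1 (OFFSET 4): 3+4=7, 1+4=5, -3+4=1, -4+4=0, 3+4=7, 5+4=9 -> [7, 5, 1, 0, 7, 9]
Stage 2 (DELAY): [0, 7, 5, 1, 0, 7] = [0, 7, 5, 1, 0, 7] -> [0, 7, 5, 1, 0, 7]
Stage 3 (SUM): sum[0..0]=0, sum[0..1]=7, sum[0..2]=12, sum[0..3]=13, sum[0..4]=13, sum[0..5]=20 -> [0, 7, 12, 13, 13, 20]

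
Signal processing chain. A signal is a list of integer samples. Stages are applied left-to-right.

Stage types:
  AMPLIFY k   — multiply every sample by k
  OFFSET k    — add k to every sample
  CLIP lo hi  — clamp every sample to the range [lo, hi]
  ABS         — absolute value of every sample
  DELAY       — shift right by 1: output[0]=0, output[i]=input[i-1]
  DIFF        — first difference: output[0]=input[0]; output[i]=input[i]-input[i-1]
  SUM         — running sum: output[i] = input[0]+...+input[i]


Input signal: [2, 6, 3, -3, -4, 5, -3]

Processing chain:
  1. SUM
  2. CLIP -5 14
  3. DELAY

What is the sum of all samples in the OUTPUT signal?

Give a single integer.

Answer: 42

Derivation:
Input: [2, 6, 3, -3, -4, 5, -3]
Stage 1 (SUM): sum[0..0]=2, sum[0..1]=8, sum[0..2]=11, sum[0..3]=8, sum[0..4]=4, sum[0..5]=9, sum[0..6]=6 -> [2, 8, 11, 8, 4, 9, 6]
Stage 2 (CLIP -5 14): clip(2,-5,14)=2, clip(8,-5,14)=8, clip(11,-5,14)=11, clip(8,-5,14)=8, clip(4,-5,14)=4, clip(9,-5,14)=9, clip(6,-5,14)=6 -> [2, 8, 11, 8, 4, 9, 6]
Stage 3 (DELAY): [0, 2, 8, 11, 8, 4, 9] = [0, 2, 8, 11, 8, 4, 9] -> [0, 2, 8, 11, 8, 4, 9]
Output sum: 42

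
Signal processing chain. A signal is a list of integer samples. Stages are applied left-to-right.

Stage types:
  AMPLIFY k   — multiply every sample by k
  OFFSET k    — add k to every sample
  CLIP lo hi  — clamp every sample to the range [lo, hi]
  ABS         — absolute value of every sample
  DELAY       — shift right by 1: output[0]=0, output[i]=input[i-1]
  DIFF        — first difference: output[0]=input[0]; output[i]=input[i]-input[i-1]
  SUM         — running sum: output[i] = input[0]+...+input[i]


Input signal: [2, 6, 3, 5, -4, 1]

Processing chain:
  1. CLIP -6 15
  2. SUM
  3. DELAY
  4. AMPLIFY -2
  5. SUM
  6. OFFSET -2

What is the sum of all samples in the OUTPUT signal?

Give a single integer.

Answer: -250

Derivation:
Input: [2, 6, 3, 5, -4, 1]
Stage 1 (CLIP -6 15): clip(2,-6,15)=2, clip(6,-6,15)=6, clip(3,-6,15)=3, clip(5,-6,15)=5, clip(-4,-6,15)=-4, clip(1,-6,15)=1 -> [2, 6, 3, 5, -4, 1]
Stage 2 (SUM): sum[0..0]=2, sum[0..1]=8, sum[0..2]=11, sum[0..3]=16, sum[0..4]=12, sum[0..5]=13 -> [2, 8, 11, 16, 12, 13]
Stage 3 (DELAY): [0, 2, 8, 11, 16, 12] = [0, 2, 8, 11, 16, 12] -> [0, 2, 8, 11, 16, 12]
Stage 4 (AMPLIFY -2): 0*-2=0, 2*-2=-4, 8*-2=-16, 11*-2=-22, 16*-2=-32, 12*-2=-24 -> [0, -4, -16, -22, -32, -24]
Stage 5 (SUM): sum[0..0]=0, sum[0..1]=-4, sum[0..2]=-20, sum[0..3]=-42, sum[0..4]=-74, sum[0..5]=-98 -> [0, -4, -20, -42, -74, -98]
Stage 6 (OFFSET -2): 0+-2=-2, -4+-2=-6, -20+-2=-22, -42+-2=-44, -74+-2=-76, -98+-2=-100 -> [-2, -6, -22, -44, -76, -100]
Output sum: -250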